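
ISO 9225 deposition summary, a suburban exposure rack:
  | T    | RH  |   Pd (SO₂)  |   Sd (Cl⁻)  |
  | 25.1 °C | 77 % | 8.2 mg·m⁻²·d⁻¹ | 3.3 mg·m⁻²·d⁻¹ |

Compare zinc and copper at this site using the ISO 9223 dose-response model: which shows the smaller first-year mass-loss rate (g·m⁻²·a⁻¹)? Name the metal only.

zinc

zinc: temperature factor f = -0.071·(15.1) = -1.0721
  SO₂ term: 0.0129·8.2^0.44·exp(0.046·77-1.0721) = 0.3849
  Sd branch = 0.0175·Sd^0.57·e^(0.008·RH+0.085·T) = 0.5404 μm/a
  sum: 0.3849 + 0.5404 → r_corr = 0.9252 μm/a
  mass loss = 0.9252 μm/a × 7.14 g/cm³ = 6.606 g·m⁻²·a⁻¹
copper: f(T) = -0.080·(T−10) [T>10 °C] = -1.2080
  SO₂ term: 0.0053·8.2^0.26·exp(0.059·77-1.2080) = 0.2572
  Cl⁻ term: 0.01025·3.3^0.27·exp(0.036·77+0.049·25.1) = 0.774
  r_corr = 0.2572 + 0.774 = 1.031 μm/a
  mass loss = 1.031 μm/a × 8.96 g/cm³ = 9.239 g·m⁻²·a⁻¹
Ordering by g·m⁻²·a⁻¹: copper (9.24) > zinc (6.61)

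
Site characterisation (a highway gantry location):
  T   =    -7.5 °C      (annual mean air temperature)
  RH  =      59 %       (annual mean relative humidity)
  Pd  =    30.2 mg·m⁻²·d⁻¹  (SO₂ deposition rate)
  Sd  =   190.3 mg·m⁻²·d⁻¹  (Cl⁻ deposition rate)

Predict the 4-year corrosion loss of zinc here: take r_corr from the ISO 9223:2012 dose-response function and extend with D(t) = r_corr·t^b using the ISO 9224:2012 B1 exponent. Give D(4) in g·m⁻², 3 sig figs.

zinc: T≤10 °C ⇒ hinge +0.038·(-7.5−10) = -0.6650
  sulphur-dioxide contribution → 0.4484 μm/a
  chloride contribution → 0.2954 μm/a
  ⇒ r_corr(zinc) = 0.7438 μm/a
Power-law: D(4) = r_corr · 4^0.813
  D(4) = 0.7438 × 4^0.813 = 0.7438 × 3.087 = 2.296 μm
  Mass loss = 2.296 μm × 7.14 g/cm³ = 16.39 g·m⁻²

D(4) = 16.4 g·m⁻²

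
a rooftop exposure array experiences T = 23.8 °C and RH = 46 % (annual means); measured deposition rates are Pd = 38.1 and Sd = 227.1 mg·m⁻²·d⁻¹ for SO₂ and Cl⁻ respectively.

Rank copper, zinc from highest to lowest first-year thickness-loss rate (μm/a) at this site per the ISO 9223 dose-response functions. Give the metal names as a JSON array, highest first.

["zinc", "copper"]

copper: T>10 °C ⇒ hinge -0.080·(23.8−10) = -1.1040
  Pd branch = 0.0053·Pd^0.26·e^(0.059·RH+f) = 0.06832 μm/a
  Sd branch = 0.01025·Sd^0.27·e^(0.036·RH+0.049·T) = 0.7457 μm/a
  sum: 0.06832 + 0.7457 → r_corr = 0.814 μm/a
zinc: temperature factor f = -0.071·(13.8) = -0.9798
  Pd branch = 0.0129·Pd^0.44·e^(0.046·RH+f) = 0.1994 μm/a
  Cl⁻ term: 0.0175·227.1^0.57·exp(0.008·46+0.085·23.8) = 4.212
  sum: 0.1994 + 4.212 → r_corr = 4.411 μm/a
Ordering by μm/a: zinc (4.41) > copper (0.814)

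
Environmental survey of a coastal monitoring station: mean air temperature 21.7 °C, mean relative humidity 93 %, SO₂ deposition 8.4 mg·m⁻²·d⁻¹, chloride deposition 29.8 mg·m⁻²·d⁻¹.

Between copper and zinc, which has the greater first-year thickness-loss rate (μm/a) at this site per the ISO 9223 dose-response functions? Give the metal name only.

copper

copper: T>10 °C ⇒ hinge -0.080·(21.7−10) = -0.9360
  Pd branch = 0.0053·Pd^0.26·e^(0.059·RH+f) = 0.8731 μm/a
  Cl⁻ term: 0.01025·29.8^0.27·exp(0.036·93+0.049·21.7) = 2.111
  r_corr = 0.8731 + 2.111 = 2.984 μm/a
zinc: f(T) = -0.071·(T−10) [T>10 °C] = -0.8307
  SO₂ term: 0.0129·8.4^0.44·exp(0.046·93-0.8307) = 1.034
  Cl⁻ term: 0.0175·29.8^0.57·exp(0.008·93+0.085·21.7) = 1.613
  sum: 1.034 + 1.613 → r_corr = 2.646 μm/a
Ordering by μm/a: copper (2.98) > zinc (2.65)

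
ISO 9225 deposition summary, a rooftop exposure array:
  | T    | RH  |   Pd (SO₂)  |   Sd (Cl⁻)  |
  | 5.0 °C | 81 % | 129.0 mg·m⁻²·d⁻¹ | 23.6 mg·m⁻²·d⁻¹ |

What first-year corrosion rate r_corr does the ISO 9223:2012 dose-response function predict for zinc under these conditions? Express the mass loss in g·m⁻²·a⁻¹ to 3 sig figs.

zinc: f(T) = +0.038·(T−10) [T≤10 °C] = -0.1900
  sulphur-dioxide contribution → 3.758 μm/a
  chloride contribution → 0.3102 μm/a
  total first-year rate 4.068 μm/a
Convert to mass loss: 4.068 μm/a × 7.14 g/cm³ = 29.04 g·m⁻²·a⁻¹

r_corr = 29.0 g·m⁻²·a⁻¹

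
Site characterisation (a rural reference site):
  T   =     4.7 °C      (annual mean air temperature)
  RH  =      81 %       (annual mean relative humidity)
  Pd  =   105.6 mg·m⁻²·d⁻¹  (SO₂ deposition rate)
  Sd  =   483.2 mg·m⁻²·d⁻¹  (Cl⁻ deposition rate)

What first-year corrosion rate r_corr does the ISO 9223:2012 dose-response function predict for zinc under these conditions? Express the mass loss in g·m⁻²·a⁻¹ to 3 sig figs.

r_corr = 36.4 g·m⁻²·a⁻¹

zinc: f(T) = +0.038·(T−10) [T≤10 °C] = -0.2014
  Pd branch = 0.0129·Pd^0.44·e^(0.046·RH+f) = 3.402 μm/a
  Sd branch = 0.0175·Sd^0.57·e^(0.008·RH+0.085·T) = 1.69 μm/a
  sum: 3.402 + 1.69 → r_corr = 5.092 μm/a
Convert to mass loss: 5.092 μm/a × 7.14 g/cm³ = 36.36 g·m⁻²·a⁻¹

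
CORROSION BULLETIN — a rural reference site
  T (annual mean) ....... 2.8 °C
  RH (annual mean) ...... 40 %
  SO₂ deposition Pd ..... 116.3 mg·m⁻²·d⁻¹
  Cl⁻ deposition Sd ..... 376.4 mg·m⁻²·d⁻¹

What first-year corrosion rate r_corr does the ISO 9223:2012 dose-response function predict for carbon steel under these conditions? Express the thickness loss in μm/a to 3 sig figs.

carbon steel: f(T) = +0.150·(T−10) [T≤10 °C] = -1.0800
  SO₂ term: 1.77·116.3^0.52·exp(0.02·40-1.0800) = 15.87
  Cl⁻ term: 0.102·376.4^0.62·exp(0.033·40+0.04·2.8) = 16.88
  r_corr = 15.87 + 16.88 = 32.75 μm/a

r_corr = 32.7 μm/a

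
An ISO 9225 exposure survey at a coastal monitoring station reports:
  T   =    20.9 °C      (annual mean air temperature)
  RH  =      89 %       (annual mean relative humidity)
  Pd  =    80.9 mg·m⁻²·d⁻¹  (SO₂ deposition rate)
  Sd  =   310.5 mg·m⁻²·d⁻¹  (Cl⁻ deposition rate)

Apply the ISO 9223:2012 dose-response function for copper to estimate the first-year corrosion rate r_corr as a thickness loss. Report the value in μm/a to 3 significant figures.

r_corr = 4.63 μm/a

copper: temperature factor f = -0.080·(10.9) = -0.8720
  Pd branch = 0.0053·Pd^0.26·e^(0.059·RH+f) = 1.325 μm/a
  Cl⁻ term: 0.01025·310.5^0.27·exp(0.036·89+0.049·20.9) = 3.31
  sum: 1.325 + 3.31 → r_corr = 4.635 μm/a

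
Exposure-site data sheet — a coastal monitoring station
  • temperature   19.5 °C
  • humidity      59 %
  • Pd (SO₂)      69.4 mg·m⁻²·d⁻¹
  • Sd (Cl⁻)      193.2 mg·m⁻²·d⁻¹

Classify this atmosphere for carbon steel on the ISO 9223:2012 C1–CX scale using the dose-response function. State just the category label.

carbon steel: f(T) = -0.054·(T−10) [T>10 °C] = -0.5130
  sulphur-dioxide contribution → 31.27 μm/a
  chloride contribution → 40.76 μm/a
  ⇒ r_corr(carbon steel) = 72.03 μm/a
Category bounds: 50…80 μm/a bracket r_corr ⇒ C4

C4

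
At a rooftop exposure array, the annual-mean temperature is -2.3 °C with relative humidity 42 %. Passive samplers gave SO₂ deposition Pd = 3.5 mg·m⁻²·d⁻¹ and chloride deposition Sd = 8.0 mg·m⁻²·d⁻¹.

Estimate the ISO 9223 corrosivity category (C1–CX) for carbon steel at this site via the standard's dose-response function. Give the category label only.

carbon steel: T≤10 °C ⇒ hinge +0.150·(-2.3−10) = -1.8450
  sulphur-dioxide contribution → 1.243 μm/a
  chloride contribution → 1.35 μm/a
  total first-year rate 2.593 μm/a
Category bounds: 1.3…25 μm/a bracket r_corr ⇒ C2

C2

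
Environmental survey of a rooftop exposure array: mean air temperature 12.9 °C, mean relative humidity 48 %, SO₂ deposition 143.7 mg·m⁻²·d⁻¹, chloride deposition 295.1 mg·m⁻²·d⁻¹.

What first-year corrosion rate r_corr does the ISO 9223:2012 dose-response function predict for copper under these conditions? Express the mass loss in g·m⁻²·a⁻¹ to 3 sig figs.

r_corr = 6.84 g·m⁻²·a⁻¹

copper: f(T) = -0.080·(T−10) [T>10 °C] = -0.2320
  Pd branch = 0.0053·Pd^0.26·e^(0.059·RH+f) = 0.2596 μm/a
  Sd branch = 0.01025·Sd^0.27·e^(0.036·RH+0.049·T) = 0.5042 μm/a
  r_corr = 0.2596 + 0.5042 = 0.7638 μm/a
Convert to mass loss: 0.7638 μm/a × 8.96 g/cm³ = 6.844 g·m⁻²·a⁻¹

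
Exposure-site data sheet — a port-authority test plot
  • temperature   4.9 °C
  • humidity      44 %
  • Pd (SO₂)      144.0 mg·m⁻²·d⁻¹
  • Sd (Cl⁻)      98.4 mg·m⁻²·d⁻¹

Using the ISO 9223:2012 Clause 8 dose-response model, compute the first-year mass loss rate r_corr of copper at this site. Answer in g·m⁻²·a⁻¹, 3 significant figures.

copper: temperature factor f = +0.126·(-5.1) = -0.6426
  sulphur-dioxide contribution → 0.1361 μm/a
  chloride contribution → 0.2193 μm/a
  total first-year rate 0.3554 μm/a
Convert to mass loss: 0.3554 μm/a × 8.96 g/cm³ = 3.184 g·m⁻²·a⁻¹

r_corr = 3.18 g·m⁻²·a⁻¹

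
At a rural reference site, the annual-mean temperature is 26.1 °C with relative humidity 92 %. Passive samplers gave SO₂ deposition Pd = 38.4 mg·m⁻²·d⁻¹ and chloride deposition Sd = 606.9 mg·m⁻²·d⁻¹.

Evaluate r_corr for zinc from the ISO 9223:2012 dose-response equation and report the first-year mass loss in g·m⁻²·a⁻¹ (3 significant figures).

zinc: f(T) = -0.071·(T−10) [T>10 °C] = -1.1431
  SO₂ term: 0.0129·38.4^0.44·exp(0.046·92-1.1431) = 1.41
  Cl⁻ term: 0.0175·606.9^0.57·exp(0.008·92+0.085·26.1) = 12.96
  sum: 1.41 + 12.96 → r_corr = 14.37 μm/a
Convert to mass loss: 14.37 μm/a × 7.14 g/cm³ = 102.6 g·m⁻²·a⁻¹

r_corr = 103 g·m⁻²·a⁻¹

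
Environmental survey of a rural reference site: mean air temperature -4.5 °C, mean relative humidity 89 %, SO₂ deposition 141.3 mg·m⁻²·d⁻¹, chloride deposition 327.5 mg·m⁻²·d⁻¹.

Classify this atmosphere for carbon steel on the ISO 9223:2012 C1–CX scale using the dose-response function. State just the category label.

carbon steel: T≤10 °C ⇒ hinge +0.150·(-4.5−10) = -2.1750
  sulphur-dioxide contribution → 15.65 μm/a
  chloride contribution → 58.26 μm/a
  total first-year rate 73.91 μm/a
73.9 μm/a falls in (50, 80] for carbon steel → category C4

C4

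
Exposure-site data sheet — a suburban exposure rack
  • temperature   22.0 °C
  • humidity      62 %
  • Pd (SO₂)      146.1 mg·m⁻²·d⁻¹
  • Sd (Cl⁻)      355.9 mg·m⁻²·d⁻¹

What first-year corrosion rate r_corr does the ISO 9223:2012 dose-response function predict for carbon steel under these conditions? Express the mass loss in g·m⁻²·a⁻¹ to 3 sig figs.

carbon steel: f(T) = -0.054·(T−10) [T>10 °C] = -0.6480
  sulphur-dioxide contribution → 42.73 μm/a
  chloride contribution → 72.64 μm/a
  total first-year rate 115.4 μm/a
Convert to mass loss: 115.4 μm/a × 7.85 g/cm³ = 905.6 g·m⁻²·a⁻¹

r_corr = 906 g·m⁻²·a⁻¹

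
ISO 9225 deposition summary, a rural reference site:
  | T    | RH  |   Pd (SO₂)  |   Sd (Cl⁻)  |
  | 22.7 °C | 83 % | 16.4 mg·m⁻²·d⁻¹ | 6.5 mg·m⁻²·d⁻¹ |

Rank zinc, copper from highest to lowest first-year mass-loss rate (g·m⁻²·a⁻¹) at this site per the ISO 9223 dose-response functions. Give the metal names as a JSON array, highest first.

["copper", "zinc"]

zinc: T>10 °C ⇒ hinge -0.071·(22.7−10) = -0.9017
  Pd branch = 0.0129·Pd^0.44·e^(0.046·RH+f) = 0.8159 μm/a
  Cl⁻ term: 0.0175·6.5^0.57·exp(0.008·83+0.085·22.7) = 0.6804
  sum: 0.8159 + 0.6804 → r_corr = 1.496 μm/a
  mass loss = 1.496 μm/a × 7.14 g/cm³ = 10.68 g·m⁻²·a⁻¹
copper: f(T) = -0.080·(T−10) [T>10 °C] = -1.0160
  SO₂ term: 0.0053·16.4^0.26·exp(0.059·83-1.0160) = 0.5317
  Cl⁻ term: 0.01025·6.5^0.27·exp(0.036·83+0.049·22.7) = 1.026
  sum: 0.5317 + 1.026 → r_corr = 1.557 μm/a
  mass loss = 1.557 μm/a × 8.96 g/cm³ = 13.95 g·m⁻²·a⁻¹
Ordering by g·m⁻²·a⁻¹: copper (14) > zinc (10.7)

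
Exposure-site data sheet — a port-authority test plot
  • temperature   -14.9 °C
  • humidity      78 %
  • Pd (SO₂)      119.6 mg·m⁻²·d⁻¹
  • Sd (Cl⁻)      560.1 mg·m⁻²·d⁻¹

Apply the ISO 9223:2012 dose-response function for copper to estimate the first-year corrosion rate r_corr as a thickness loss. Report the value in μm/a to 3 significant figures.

copper: temperature factor f = +0.126·(-24.9) = -3.1374
  Pd branch = 0.0053·Pd^0.26·e^(0.059·RH+f) = 0.07953 μm/a
  Sd branch = 0.01025·Sd^0.27·e^(0.036·RH+0.049·T) = 0.452 μm/a
  sum: 0.07953 + 0.452 → r_corr = 0.5316 μm/a

r_corr = 0.532 μm/a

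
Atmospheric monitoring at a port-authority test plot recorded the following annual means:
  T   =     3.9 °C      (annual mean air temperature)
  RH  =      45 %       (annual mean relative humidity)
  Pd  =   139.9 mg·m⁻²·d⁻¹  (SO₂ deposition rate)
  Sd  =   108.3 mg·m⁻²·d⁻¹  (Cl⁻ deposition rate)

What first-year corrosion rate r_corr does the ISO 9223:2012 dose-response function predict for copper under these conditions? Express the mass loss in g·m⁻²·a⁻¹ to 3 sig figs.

copper: temperature factor f = +0.126·(-6.1) = -0.7686
  Pd branch = 0.0053·Pd^0.26·e^(0.059·RH+f) = 0.1263 μm/a
  Sd branch = 0.01025·Sd^0.27·e^(0.036·RH+0.049·T) = 0.2221 μm/a
  sum: 0.1263 + 0.2221 → r_corr = 0.3484 μm/a
Convert to mass loss: 0.3484 μm/a × 8.96 g/cm³ = 3.122 g·m⁻²·a⁻¹

r_corr = 3.12 g·m⁻²·a⁻¹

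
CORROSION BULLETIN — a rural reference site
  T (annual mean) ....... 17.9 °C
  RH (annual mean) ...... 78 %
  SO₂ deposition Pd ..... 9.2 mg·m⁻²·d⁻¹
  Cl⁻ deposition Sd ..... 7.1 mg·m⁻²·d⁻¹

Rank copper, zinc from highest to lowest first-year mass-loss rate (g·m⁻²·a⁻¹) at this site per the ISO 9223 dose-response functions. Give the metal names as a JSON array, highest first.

copper: temperature factor f = -0.080·(7.9) = -0.6320
  Pd branch = 0.0053·Pd^0.26·e^(0.059·RH+f) = 0.5 μm/a
  Sd branch = 0.01025·Sd^0.27·e^(0.036·RH+0.049·T) = 0.6934 μm/a
  r_corr = 0.5 + 0.6934 = 1.193 μm/a
  mass loss = 1.193 μm/a × 8.96 g/cm³ = 10.69 g·m⁻²·a⁻¹
zinc: T>10 °C ⇒ hinge -0.071·(17.9−10) = -0.5609
  Pd branch = 0.0129·Pd^0.44·e^(0.046·RH+f) = 0.7068 μm/a
  Cl⁻ term: 0.0175·7.1^0.57·exp(0.008·78+0.085·17.9) = 0.4571
  r_corr = 0.7068 + 0.4571 = 1.164 μm/a
  mass loss = 1.164 μm/a × 7.14 g/cm³ = 8.311 g·m⁻²·a⁻¹
Ordering by g·m⁻²·a⁻¹: copper (10.7) > zinc (8.31)

["copper", "zinc"]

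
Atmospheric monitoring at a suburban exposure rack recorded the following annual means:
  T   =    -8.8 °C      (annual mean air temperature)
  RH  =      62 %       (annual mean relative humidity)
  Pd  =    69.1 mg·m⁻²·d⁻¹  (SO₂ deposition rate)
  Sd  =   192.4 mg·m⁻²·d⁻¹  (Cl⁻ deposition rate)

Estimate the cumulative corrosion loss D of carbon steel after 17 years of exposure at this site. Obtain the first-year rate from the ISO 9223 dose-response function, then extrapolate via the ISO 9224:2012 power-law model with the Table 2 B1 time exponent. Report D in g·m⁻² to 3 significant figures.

D(17) = 614 g·m⁻²

carbon steel: f(T) = +0.150·(T−10) [T≤10 °C] = -2.8200
  SO₂ term: 1.77·69.1^0.52·exp(0.02·62-2.8200) = 3.299
  Cl⁻ term: 0.102·192.4^0.62·exp(0.033·62+0.04·-8.8) = 14.47
  sum: 3.299 + 14.47 → r_corr = 17.77 μm/a
Power-law: D(17) = r_corr · 17^0.523
  D(17) = 17.77 × 17^0.523 = 17.77 × 4.401 = 78.2 μm
  Mass loss = 78.2 μm × 7.85 g/cm³ = 613.9 g·m⁻²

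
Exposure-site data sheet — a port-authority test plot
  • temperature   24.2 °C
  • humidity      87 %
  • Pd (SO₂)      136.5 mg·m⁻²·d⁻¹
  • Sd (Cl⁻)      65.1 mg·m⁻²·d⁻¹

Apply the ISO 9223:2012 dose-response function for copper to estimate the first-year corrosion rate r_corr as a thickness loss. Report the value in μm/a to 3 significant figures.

copper: temperature factor f = -0.080·(14.2) = -1.1360
  sulphur-dioxide contribution → 1.036 μm/a
  chloride contribution → 2.375 μm/a
  total first-year rate 3.41 μm/a

r_corr = 3.41 μm/a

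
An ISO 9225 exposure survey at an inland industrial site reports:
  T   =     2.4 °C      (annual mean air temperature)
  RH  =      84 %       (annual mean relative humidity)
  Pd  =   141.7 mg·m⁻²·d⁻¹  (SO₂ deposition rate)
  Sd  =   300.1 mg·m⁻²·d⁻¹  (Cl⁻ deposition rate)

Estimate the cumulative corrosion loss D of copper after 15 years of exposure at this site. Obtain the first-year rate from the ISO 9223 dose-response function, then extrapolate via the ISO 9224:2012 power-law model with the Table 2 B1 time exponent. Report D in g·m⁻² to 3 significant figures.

copper: f(T) = +0.126·(T−10) [T≤10 °C] = -0.9576
  sulphur-dioxide contribution → 1.047 μm/a
  chloride contribution → 1.107 μm/a
  total first-year rate 2.154 μm/a
Long-term exponent b (ISO 9224 Table 2, B1) = 0.667
  D(15) = 2.154 × 15^0.667 = 2.154 × 6.088 = 13.11 μm
  Mass loss = 13.11 μm × 8.96 g/cm³ = 117.5 g·m⁻²

D(15) = 117 g·m⁻²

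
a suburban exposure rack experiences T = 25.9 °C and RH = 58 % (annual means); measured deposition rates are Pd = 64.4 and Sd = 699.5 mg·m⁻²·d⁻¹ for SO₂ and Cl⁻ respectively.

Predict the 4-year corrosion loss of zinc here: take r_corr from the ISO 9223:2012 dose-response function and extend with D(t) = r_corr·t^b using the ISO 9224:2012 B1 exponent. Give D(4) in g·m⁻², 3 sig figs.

D(4) = 240 g·m⁻²

zinc: T>10 °C ⇒ hinge -0.071·(25.9−10) = -1.1289
  SO₂ term: 0.0129·64.4^0.44·exp(0.046·58-1.1289) = 0.3758
  Cl⁻ term: 0.0175·699.5^0.57·exp(0.008·58+0.085·25.9) = 10.52
  r_corr = 0.3758 + 10.52 = 10.9 μm/a
ISO 9224: D(t) = r_corr · t^b with b = 0.813 (zinc, B1)
  D(4) = 10.9 × 4^0.813 = 10.9 × 3.087 = 33.64 μm
  Mass loss = 33.64 μm × 7.14 g/cm³ = 240.2 g·m⁻²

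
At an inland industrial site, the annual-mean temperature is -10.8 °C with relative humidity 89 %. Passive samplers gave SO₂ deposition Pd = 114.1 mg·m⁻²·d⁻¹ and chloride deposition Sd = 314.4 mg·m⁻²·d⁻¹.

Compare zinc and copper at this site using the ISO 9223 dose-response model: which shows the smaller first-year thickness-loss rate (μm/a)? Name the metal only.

zinc: f(T) = +0.038·(T−10) [T≤10 °C] = -0.7904
  Pd branch = 0.0129·Pd^0.44·e^(0.046·RH+f) = 2.822 μm/a
  Sd branch = 0.0175·Sd^0.57·e^(0.008·RH+0.085·T) = 0.3777 μm/a
  sum: 2.822 + 0.3777 → r_corr = 3.2 μm/a
copper: T≤10 °C ⇒ hinge +0.126·(-10.8−10) = -2.6208
  SO₂ term: 0.0053·114.1^0.26·exp(0.059·89-2.6208) = 0.252
  Cl⁻ term: 0.01025·314.4^0.27·exp(0.036·89+0.049·-10.8) = 0.7026
  r_corr = 0.252 + 0.7026 = 0.9546 μm/a
Ordering by μm/a: zinc (3.2) > copper (0.955)

copper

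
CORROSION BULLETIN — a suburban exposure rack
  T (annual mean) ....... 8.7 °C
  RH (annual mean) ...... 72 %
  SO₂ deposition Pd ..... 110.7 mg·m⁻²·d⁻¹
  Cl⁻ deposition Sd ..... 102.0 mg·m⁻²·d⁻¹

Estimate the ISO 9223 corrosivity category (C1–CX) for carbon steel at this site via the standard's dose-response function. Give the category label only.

carbon steel: f(T) = +0.150·(T−10) [T≤10 °C] = -0.1950
  Pd branch = 1.77·Pd^0.52·e^(0.02·RH+f) = 71.06 μm/a
  Sd branch = 0.102·Sd^0.62·e^(0.033·RH+0.04·T) = 27.35 μm/a
  sum: 71.06 + 27.35 → r_corr = 98.41 μm/a
ISO 9223 Table 2 (carbon steel): 80 < 98.4 ≤ 200 μm/a ⇒ C5

C5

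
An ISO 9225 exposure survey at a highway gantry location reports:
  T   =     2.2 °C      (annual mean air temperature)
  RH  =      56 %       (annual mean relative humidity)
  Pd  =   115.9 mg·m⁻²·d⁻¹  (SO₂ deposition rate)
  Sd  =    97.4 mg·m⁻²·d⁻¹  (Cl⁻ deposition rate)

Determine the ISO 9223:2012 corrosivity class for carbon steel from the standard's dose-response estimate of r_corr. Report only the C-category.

carbon steel: T≤10 °C ⇒ hinge +0.150·(2.2−10) = -1.1700
  Pd branch = 1.77·Pd^0.52·e^(0.02·RH+f) = 19.93 μm/a
  Sd branch = 0.102·Sd^0.62·e^(0.033·RH+0.04·T) = 12.09 μm/a
  r_corr = 19.93 + 12.09 = 32.02 μm/a
32 μm/a falls in (25, 50] for carbon steel → category C3

C3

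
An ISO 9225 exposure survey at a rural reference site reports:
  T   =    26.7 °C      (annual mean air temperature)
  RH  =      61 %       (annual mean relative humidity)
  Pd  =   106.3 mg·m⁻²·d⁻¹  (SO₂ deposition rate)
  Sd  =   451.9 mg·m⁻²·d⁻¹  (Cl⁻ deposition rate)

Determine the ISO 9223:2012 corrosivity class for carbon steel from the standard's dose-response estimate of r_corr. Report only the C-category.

C5

carbon steel: f(T) = -0.054·(T−10) [T>10 °C] = -0.9018
  sulphur-dioxide contribution → 27.54 μm/a
  chloride contribution → 98.35 μm/a
  ⇒ r_corr(carbon steel) = 125.9 μm/a
ISO 9223 Table 2 (carbon steel): 80 < 126 ≤ 200 μm/a ⇒ C5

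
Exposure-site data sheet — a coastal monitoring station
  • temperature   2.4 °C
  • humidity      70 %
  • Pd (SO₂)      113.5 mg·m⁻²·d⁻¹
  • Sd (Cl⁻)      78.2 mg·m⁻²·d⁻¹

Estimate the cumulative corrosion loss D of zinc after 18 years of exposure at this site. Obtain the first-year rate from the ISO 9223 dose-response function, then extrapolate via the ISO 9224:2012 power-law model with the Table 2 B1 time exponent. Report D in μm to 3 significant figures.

zinc: f(T) = +0.038·(T−10) [T≤10 °C] = -0.2888
  Pd branch = 0.0129·Pd^0.44·e^(0.046·RH+f) = 1.94 μm/a
  Cl⁻ term: 0.0175·78.2^0.57·exp(0.008·70+0.085·2.4) = 0.4508
  sum: 1.94 + 0.4508 → r_corr = 2.391 μm/a
Power-law: D(18) = r_corr · 18^0.813
  D(18) = 2.391 × 18^0.813 = 2.391 × 10.48 = 25.07 μm

D(18) = 25.1 μm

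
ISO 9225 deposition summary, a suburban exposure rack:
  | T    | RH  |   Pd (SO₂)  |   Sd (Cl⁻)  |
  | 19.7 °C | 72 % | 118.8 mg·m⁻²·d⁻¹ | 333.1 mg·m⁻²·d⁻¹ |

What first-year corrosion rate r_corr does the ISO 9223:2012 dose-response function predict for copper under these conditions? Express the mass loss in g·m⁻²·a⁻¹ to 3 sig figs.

copper: f(T) = -0.080·(T−10) [T>10 °C] = -0.7760
  Pd branch = 0.0053·Pd^0.26·e^(0.059·RH+f) = 0.591 μm/a
  Sd branch = 0.01025·Sd^0.27·e^(0.036·RH+0.049·T) = 1.725 μm/a
  r_corr = 0.591 + 1.725 = 2.316 μm/a
Convert to mass loss: 2.316 μm/a × 8.96 g/cm³ = 20.75 g·m⁻²·a⁻¹

r_corr = 20.7 g·m⁻²·a⁻¹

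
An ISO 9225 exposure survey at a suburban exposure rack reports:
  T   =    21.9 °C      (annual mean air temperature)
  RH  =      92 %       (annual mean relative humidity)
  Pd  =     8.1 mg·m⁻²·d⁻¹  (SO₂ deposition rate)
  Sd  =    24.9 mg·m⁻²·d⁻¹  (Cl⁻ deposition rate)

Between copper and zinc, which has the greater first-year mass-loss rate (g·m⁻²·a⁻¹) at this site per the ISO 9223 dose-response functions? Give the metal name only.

copper

copper: temperature factor f = -0.080·(11.9) = -0.9520
  Pd branch = 0.0053·Pd^0.26·e^(0.059·RH+f) = 0.8024 μm/a
  Sd branch = 0.01025·Sd^0.27·e^(0.036·RH+0.049·T) = 1.959 μm/a
  sum: 0.8024 + 1.959 → r_corr = 2.762 μm/a
  mass loss = 2.762 μm/a × 8.96 g/cm³ = 24.75 g·m⁻²·a⁻¹
zinc: T>10 °C ⇒ hinge -0.071·(21.9−10) = -0.8449
  SO₂ term: 0.0129·8.1^0.44·exp(0.046·92-0.8449) = 0.9579
  Sd branch = 0.0175·Sd^0.57·e^(0.008·RH+0.085·T) = 1.469 μm/a
  r_corr = 0.9579 + 1.469 = 2.427 μm/a
  mass loss = 2.427 μm/a × 7.14 g/cm³ = 17.33 g·m⁻²·a⁻¹
Ordering by g·m⁻²·a⁻¹: copper (24.7) > zinc (17.3)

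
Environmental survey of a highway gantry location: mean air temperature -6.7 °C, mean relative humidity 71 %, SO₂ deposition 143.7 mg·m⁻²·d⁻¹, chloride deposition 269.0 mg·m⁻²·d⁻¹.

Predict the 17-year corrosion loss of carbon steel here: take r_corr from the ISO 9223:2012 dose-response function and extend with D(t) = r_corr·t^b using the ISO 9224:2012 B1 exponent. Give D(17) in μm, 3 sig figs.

D(17) = 150 μm

carbon steel: f(T) = +0.150·(T−10) [T≤10 °C] = -2.5050
  SO₂ term: 1.77·143.7^0.52·exp(0.02·71-2.5050) = 7.918
  Sd branch = 0.102·Sd^0.62·e^(0.033·RH+0.04·T) = 26.07 μm/a
  r_corr = 7.918 + 26.07 = 33.99 μm/a
ISO 9224: D(t) = r_corr · t^b with b = 0.523 (carbon steel, B1)
  D(17) = 33.99 × 17^0.523 = 33.99 × 4.401 = 149.6 μm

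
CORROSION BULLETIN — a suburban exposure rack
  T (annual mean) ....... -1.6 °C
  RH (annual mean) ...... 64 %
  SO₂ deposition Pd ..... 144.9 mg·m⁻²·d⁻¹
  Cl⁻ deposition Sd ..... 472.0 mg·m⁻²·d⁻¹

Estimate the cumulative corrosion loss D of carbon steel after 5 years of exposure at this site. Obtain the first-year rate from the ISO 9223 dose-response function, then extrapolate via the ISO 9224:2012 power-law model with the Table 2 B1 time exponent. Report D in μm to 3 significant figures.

carbon steel: f(T) = +0.150·(T−10) [T≤10 °C] = -1.7400
  Pd branch = 1.77·Pd^0.52·e^(0.02·RH+f) = 14.86 μm/a
  Cl⁻ term: 0.102·472.0^0.62·exp(0.033·64+0.04·-1.6) = 35.96
  sum: 14.86 + 35.96 → r_corr = 50.82 μm/a
Long-term exponent b (ISO 9224 Table 2, B1) = 0.523
  D(5) = 50.82 × 5^0.523 = 50.82 × 2.32 = 117.9 μm

D(5) = 118 μm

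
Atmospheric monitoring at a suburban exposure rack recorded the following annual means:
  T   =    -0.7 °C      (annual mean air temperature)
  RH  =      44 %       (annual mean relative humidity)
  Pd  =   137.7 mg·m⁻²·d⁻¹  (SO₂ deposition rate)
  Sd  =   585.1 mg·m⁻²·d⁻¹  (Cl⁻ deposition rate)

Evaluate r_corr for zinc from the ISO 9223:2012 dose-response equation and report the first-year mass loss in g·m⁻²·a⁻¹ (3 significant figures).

zinc: T≤10 °C ⇒ hinge +0.038·(-0.7−10) = -0.4066
  sulphur-dioxide contribution → 0.5677 μm/a
  chloride contribution → 0.8859 μm/a
  ⇒ r_corr(zinc) = 1.454 μm/a
Convert to mass loss: 1.454 μm/a × 7.14 g/cm³ = 10.38 g·m⁻²·a⁻¹

r_corr = 10.4 g·m⁻²·a⁻¹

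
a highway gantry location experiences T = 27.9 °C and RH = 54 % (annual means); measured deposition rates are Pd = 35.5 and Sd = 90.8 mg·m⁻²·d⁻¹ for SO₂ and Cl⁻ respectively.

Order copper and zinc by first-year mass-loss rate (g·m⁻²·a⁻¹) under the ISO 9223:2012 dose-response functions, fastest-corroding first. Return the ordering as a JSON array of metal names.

copper: f(T) = -0.080·(T−10) [T>10 °C] = -1.4320
  Pd branch = 0.0053·Pd^0.26·e^(0.059·RH+f) = 0.07746 μm/a
  Sd branch = 0.01025·Sd^0.27·e^(0.036·RH+0.049·T) = 0.9493 μm/a
  r_corr = 0.07746 + 0.9493 = 1.027 μm/a
  mass loss = 1.027 μm/a × 8.96 g/cm³ = 9.2 g·m⁻²·a⁻¹
zinc: f(T) = -0.071·(T−10) [T>10 °C] = -1.2709
  Pd branch = 0.0129·Pd^0.44·e^(0.046·RH+f) = 0.2087 μm/a
  Sd branch = 0.0175·Sd^0.57·e^(0.008·RH+0.085·T) = 3.773 μm/a
  r_corr = 0.2087 + 3.773 = 3.982 μm/a
  mass loss = 3.982 μm/a × 7.14 g/cm³ = 28.43 g·m⁻²·a⁻¹
Ordering by g·m⁻²·a⁻¹: zinc (28.4) > copper (9.2)

["zinc", "copper"]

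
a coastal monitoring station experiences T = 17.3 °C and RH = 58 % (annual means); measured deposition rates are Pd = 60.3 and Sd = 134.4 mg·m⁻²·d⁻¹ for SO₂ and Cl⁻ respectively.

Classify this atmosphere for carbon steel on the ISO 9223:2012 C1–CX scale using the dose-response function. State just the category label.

carbon steel: temperature factor f = -0.054·(7.3) = -0.3942
  Pd branch = 1.77·Pd^0.52·e^(0.02·RH+f) = 32.09 μm/a
  Sd branch = 0.102·Sd^0.62·e^(0.033·RH+0.04·T) = 28.84 μm/a
  r_corr = 32.09 + 28.84 = 60.93 μm/a
Category bounds: 50…80 μm/a bracket r_corr ⇒ C4

C4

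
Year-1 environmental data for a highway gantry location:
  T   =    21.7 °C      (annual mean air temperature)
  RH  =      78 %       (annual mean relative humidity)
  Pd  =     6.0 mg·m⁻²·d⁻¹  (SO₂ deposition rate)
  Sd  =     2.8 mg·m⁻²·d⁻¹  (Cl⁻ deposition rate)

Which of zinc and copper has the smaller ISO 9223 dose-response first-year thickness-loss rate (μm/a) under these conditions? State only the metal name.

zinc: temperature factor f = -0.071·(11.7) = -0.8307
  Pd branch = 0.0129·Pd^0.44·e^(0.046·RH+f) = 0.4472 μm/a
  Cl⁻ term: 0.0175·2.8^0.57·exp(0.008·78+0.085·21.7) = 0.3715
  r_corr = 0.4472 + 0.3715 = 0.8187 μm/a
copper: f(T) = -0.080·(T−10) [T>10 °C] = -0.9360
  SO₂ term: 0.0053·6.0^0.26·exp(0.059·78-0.9360) = 0.3302
  Cl⁻ term: 0.01025·2.8^0.27·exp(0.036·78+0.049·21.7) = 0.6497
  r_corr = 0.3302 + 0.6497 = 0.9799 μm/a
Ordering by μm/a: copper (0.98) > zinc (0.819)

zinc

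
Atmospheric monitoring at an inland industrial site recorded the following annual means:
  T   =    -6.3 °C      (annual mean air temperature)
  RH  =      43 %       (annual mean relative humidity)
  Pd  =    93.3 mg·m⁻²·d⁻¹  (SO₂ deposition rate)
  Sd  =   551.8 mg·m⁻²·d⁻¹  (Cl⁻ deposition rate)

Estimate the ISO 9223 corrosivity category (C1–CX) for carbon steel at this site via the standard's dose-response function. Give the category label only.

carbon steel: temperature factor f = +0.150·(-16.3) = -2.4450
  Pd branch = 1.77·Pd^0.52·e^(0.02·RH+f) = 3.837 μm/a
  Cl⁻ term: 0.102·551.8^0.62·exp(0.033·43+0.04·-6.3) = 16.42
  r_corr = 3.837 + 16.42 = 20.25 μm/a
Category bounds: 1.3…25 μm/a bracket r_corr ⇒ C2

C2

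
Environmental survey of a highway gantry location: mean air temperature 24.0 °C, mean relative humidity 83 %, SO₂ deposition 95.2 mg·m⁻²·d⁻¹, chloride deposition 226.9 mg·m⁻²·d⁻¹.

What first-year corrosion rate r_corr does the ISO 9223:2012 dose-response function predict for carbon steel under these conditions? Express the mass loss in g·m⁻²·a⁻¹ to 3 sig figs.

carbon steel: temperature factor f = -0.054·(14.0) = -0.7560
  sulphur-dioxide contribution → 46.72 μm/a
  chloride contribution → 119 μm/a
  ⇒ r_corr(carbon steel) = 165.8 μm/a
Convert to mass loss: 165.8 μm/a × 7.85 g/cm³ = 1301 g·m⁻²·a⁻¹

r_corr = 1.30e+03 g·m⁻²·a⁻¹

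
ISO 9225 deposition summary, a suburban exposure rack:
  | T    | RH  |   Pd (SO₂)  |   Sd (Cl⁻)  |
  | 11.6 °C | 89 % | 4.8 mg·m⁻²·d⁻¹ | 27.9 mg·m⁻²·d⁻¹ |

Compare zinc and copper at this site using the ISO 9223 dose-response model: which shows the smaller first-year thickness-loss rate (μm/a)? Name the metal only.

zinc: temperature factor f = -0.071·(1.6) = -0.1136
  sulphur-dioxide contribution → 1.377 μm/a
  chloride contribution → 0.6375 μm/a
  total first-year rate 2.015 μm/a
copper: temperature factor f = -0.080·(1.6) = -0.1280
  sulphur-dioxide contribution → 1.337 μm/a
  chloride contribution → 1.095 μm/a
  ⇒ r_corr(copper) = 2.432 μm/a
Ordering by μm/a: copper (2.43) > zinc (2.01)

zinc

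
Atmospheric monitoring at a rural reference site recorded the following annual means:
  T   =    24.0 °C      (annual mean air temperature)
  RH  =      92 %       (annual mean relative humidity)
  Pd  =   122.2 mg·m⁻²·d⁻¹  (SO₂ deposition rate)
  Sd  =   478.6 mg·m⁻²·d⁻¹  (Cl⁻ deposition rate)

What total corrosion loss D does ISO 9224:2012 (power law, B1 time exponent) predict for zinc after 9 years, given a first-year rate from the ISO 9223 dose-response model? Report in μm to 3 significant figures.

D(9) = 72.8 μm

zinc: temperature factor f = -0.071·(14.0) = -0.9940
  SO₂ term: 0.0129·122.2^0.44·exp(0.046·92-0.9940) = 2.724
  Cl⁻ term: 0.0175·478.6^0.57·exp(0.008·92+0.085·24.0) = 9.467
  r_corr = 2.724 + 9.467 = 12.19 μm/a
Long-term exponent b (ISO 9224 Table 2, B1) = 0.813
  D(9) = 12.19 × 9^0.813 = 12.19 × 5.968 = 72.75 μm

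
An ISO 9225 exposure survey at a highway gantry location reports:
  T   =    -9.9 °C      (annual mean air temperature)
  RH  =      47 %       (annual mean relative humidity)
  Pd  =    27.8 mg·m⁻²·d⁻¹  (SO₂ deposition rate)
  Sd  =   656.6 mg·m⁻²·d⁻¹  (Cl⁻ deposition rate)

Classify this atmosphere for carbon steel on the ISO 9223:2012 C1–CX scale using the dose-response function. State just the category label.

C2

carbon steel: f(T) = +0.150·(T−10) [T≤10 °C] = -2.9850
  Pd branch = 1.77·Pd^0.52·e^(0.02·RH+f) = 1.29 μm/a
  Sd branch = 0.102·Sd^0.62·e^(0.033·RH+0.04·T) = 18.07 μm/a
  sum: 1.29 + 18.07 → r_corr = 19.36 μm/a
19.4 μm/a falls in (1.3, 25] for carbon steel → category C2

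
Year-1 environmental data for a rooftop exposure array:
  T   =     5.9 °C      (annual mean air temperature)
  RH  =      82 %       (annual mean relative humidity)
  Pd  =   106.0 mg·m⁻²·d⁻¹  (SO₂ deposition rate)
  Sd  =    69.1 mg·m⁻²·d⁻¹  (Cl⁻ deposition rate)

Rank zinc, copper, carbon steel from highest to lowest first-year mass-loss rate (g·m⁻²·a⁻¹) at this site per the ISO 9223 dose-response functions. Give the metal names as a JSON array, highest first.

["carbon steel", "zinc", "copper"]

zinc: T≤10 °C ⇒ hinge +0.038·(5.9−10) = -0.1558
  SO₂ term: 0.0129·106.0^0.44·exp(0.046·82-0.1558) = 3.734
  Cl⁻ term: 0.0175·69.1^0.57·exp(0.008·82+0.085·5.9) = 0.6226
  sum: 3.734 + 0.6226 → r_corr = 4.357 μm/a
  mass loss = 4.357 μm/a × 7.14 g/cm³ = 31.11 g·m⁻²·a⁻¹
copper: f(T) = +0.126·(T−10) [T≤10 °C] = -0.5166
  Pd branch = 0.0053·Pd^0.26·e^(0.059·RH+f) = 1.342 μm/a
  Cl⁻ term: 0.01025·69.1^0.27·exp(0.036·82+0.049·5.9) = 0.8222
  r_corr = 1.342 + 0.8222 = 2.164 μm/a
  mass loss = 2.164 μm/a × 8.96 g/cm³ = 19.39 g·m⁻²·a⁻¹
carbon steel: temperature factor f = +0.150·(-4.1) = -0.6150
  Pd branch = 1.77·Pd^0.52·e^(0.02·RH+f) = 55.76 μm/a
  Cl⁻ term: 0.102·69.1^0.62·exp(0.033·82+0.04·5.9) = 26.72
  r_corr = 55.76 + 26.72 = 82.47 μm/a
  mass loss = 82.47 μm/a × 7.85 g/cm³ = 647.4 g·m⁻²·a⁻¹
Ordering by g·m⁻²·a⁻¹: carbon steel (647) > zinc (31.1) > copper (19.4)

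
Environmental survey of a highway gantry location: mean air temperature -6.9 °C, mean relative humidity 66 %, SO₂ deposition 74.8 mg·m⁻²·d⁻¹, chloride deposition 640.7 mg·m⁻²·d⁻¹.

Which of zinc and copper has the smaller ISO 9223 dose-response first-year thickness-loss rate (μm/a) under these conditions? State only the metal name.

zinc: T≤10 °C ⇒ hinge +0.038·(-6.9−10) = -0.6422
  Pd branch = 0.0129·Pd^0.44·e^(0.046·RH+f) = 0.9435 μm/a
  Cl⁻ term: 0.0175·640.7^0.57·exp(0.008·66+0.085·-6.9) = 0.6568
  sum: 0.9435 + 0.6568 → r_corr = 1.6 μm/a
copper: f(T) = +0.126·(T−10) [T≤10 °C] = -2.1294
  SO₂ term: 0.0053·74.8^0.26·exp(0.059·66-2.1294) = 0.09503
  Cl⁻ term: 0.01025·640.7^0.27·exp(0.036·66+0.049·-6.9) = 0.4504
  sum: 0.09503 + 0.4504 → r_corr = 0.5454 μm/a
Ordering by μm/a: zinc (1.6) > copper (0.545)

copper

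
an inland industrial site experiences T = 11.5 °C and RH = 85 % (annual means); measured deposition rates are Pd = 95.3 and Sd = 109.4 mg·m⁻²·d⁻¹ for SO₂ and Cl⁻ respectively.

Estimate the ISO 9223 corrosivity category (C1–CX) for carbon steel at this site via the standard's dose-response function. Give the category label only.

C5

carbon steel: temperature factor f = -0.054·(1.5) = -0.0810
  sulphur-dioxide contribution → 95.55 μm/a
  chloride contribution → 49.06 μm/a
  ⇒ r_corr(carbon steel) = 144.6 μm/a
Category bounds: 80…200 μm/a bracket r_corr ⇒ C5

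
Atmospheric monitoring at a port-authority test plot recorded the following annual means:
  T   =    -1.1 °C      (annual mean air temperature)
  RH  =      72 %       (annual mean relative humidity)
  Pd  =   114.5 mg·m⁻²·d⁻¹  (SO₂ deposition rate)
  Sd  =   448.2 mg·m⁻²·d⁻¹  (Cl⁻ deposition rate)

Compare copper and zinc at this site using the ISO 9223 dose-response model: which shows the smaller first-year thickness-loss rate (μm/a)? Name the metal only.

copper: temperature factor f = +0.126·(-11.1) = -1.3986
  Pd branch = 0.0053·Pd^0.26·e^(0.059·RH+f) = 0.3141 μm/a
  Sd branch = 0.01025·Sd^0.27·e^(0.036·RH+0.049·T) = 0.6744 μm/a
  sum: 0.3141 + 0.6744 → r_corr = 0.9885 μm/a
zinc: f(T) = +0.038·(T−10) [T≤10 °C] = -0.4218
  Pd branch = 0.0129·Pd^0.44·e^(0.046·RH+f) = 1.869 μm/a
  Sd branch = 0.0175·Sd^0.57·e^(0.008·RH+0.085·T) = 0.9203 μm/a
  sum: 1.869 + 0.9203 → r_corr = 2.79 μm/a
Ordering by μm/a: zinc (2.79) > copper (0.988)

copper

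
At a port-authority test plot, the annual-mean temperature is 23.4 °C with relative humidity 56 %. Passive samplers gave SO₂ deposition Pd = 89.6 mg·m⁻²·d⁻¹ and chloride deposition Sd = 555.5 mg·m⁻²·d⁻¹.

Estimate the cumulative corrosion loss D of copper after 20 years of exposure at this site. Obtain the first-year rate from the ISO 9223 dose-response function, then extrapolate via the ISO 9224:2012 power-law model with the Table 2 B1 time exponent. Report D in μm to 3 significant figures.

copper: temperature factor f = -0.080·(13.4) = -1.0720
  sulphur-dioxide contribution → 0.1589 μm/a
  chloride contribution → 1.334 μm/a
  ⇒ r_corr(copper) = 1.493 μm/a
Power-law: D(20) = r_corr · 20^0.667
  D(20) = 1.493 × 20^0.667 = 1.493 × 7.375 = 11.01 μm

D(20) = 11.0 μm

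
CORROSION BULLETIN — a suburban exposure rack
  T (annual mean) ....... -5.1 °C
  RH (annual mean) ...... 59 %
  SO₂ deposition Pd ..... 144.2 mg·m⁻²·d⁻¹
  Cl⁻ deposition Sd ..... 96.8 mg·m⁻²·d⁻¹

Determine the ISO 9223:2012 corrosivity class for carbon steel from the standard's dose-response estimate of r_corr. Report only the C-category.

C2

carbon steel: f(T) = +0.150·(T−10) [T≤10 °C] = -2.2650
  sulphur-dioxide contribution → 7.933 μm/a
  chloride contribution → 9.927 μm/a
  ⇒ r_corr(carbon steel) = 17.86 μm/a
17.9 μm/a falls in (1.3, 25] for carbon steel → category C2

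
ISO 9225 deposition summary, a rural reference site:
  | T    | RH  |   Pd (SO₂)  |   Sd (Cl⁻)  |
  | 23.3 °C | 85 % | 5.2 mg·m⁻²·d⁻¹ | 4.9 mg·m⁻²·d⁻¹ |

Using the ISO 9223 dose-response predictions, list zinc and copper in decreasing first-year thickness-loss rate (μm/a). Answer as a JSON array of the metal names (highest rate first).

["copper", "zinc"]

zinc: temperature factor f = -0.071·(13.3) = -0.9443
  SO₂ term: 0.0129·5.2^0.44·exp(0.046·85-0.9443) = 0.5172
  Cl⁻ term: 0.0175·4.9^0.57·exp(0.008·85+0.085·23.3) = 0.6193
  sum: 0.5172 + 0.6193 → r_corr = 1.136 μm/a
copper: temperature factor f = -0.080·(13.3) = -1.0640
  SO₂ term: 0.0053·5.2^0.26·exp(0.059·85-1.0640) = 0.423
  Cl⁻ term: 0.01025·4.9^0.27·exp(0.036·85+0.049·23.3) = 1.052
  r_corr = 0.423 + 1.052 = 1.475 μm/a
Ordering by μm/a: copper (1.47) > zinc (1.14)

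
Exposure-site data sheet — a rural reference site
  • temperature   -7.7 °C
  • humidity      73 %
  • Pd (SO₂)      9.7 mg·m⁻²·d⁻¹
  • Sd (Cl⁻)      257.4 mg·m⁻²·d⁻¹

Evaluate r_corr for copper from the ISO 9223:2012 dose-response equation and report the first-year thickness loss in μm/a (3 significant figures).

copper: temperature factor f = +0.126·(-17.7) = -2.2302
  SO₂ term: 0.0053·9.7^0.26·exp(0.059·73-2.2302) = 0.07634
  Cl⁻ term: 0.01025·257.4^0.27·exp(0.036·73+0.049·-7.7) = 0.4356
  r_corr = 0.07634 + 0.4356 = 0.5119 μm/a

r_corr = 0.512 μm/a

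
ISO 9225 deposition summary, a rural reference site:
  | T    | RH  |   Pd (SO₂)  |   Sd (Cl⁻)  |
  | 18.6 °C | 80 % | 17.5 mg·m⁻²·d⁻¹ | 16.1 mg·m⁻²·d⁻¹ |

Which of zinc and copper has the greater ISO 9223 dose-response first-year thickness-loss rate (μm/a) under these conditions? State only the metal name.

zinc

zinc: T>10 °C ⇒ hinge -0.071·(18.6−10) = -0.6106
  sulphur-dioxide contribution → 0.9785 μm/a
  chloride contribution → 0.7861 μm/a
  total first-year rate 1.765 μm/a
copper: temperature factor f = -0.080·(8.6) = -0.6880
  sulphur-dioxide contribution → 0.6288 μm/a
  chloride contribution → 0.9619 μm/a
  ⇒ r_corr(copper) = 1.591 μm/a
Ordering by μm/a: zinc (1.76) > copper (1.59)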